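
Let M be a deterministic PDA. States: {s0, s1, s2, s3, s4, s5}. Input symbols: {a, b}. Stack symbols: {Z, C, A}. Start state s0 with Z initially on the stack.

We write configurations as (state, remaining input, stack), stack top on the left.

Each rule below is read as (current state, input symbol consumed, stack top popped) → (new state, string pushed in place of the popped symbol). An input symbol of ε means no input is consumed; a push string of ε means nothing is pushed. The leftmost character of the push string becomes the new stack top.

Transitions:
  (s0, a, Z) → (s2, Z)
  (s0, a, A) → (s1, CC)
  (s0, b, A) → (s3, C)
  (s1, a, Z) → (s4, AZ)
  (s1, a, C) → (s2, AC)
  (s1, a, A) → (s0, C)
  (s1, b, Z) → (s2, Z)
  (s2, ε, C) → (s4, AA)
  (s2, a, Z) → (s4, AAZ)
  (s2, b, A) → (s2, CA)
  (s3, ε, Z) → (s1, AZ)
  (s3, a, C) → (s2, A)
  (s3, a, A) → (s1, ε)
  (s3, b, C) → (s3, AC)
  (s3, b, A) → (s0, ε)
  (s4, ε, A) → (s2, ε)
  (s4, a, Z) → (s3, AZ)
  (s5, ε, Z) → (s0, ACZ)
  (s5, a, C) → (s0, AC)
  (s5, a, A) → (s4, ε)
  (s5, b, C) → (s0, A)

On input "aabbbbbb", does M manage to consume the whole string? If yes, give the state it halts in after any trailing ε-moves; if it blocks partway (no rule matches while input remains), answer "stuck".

s2

(s0, aabbbbbb, Z)
  read a, top Z: go to s2, push Z → (s2, abbbbbb, Z)
  read a, top Z: go to s4, push AAZ → (s4, bbbbbb, AAZ)
  ε-move, top A: go to s2, push ε → (s2, bbbbbb, AZ)
  read b, top A: go to s2, push CA → (s2, bbbbb, CAZ)
  ε-move, top C: go to s4, push AA → (s4, bbbbb, AAAZ)
  ε-move, top A: go to s2, push ε → (s2, bbbbb, AAZ)
  read b, top A: go to s2, push CA → (s2, bbbb, CAAZ)
  ε-move, top C: go to s4, push AA → (s4, bbbb, AAAAZ)
  ε-move, top A: go to s2, push ε → (s2, bbbb, AAAZ)
  read b, top A: go to s2, push CA → (s2, bbb, CAAAZ)
  ε-move, top C: go to s4, push AA → (s4, bbb, AAAAAZ)
  ε-move, top A: go to s2, push ε → (s2, bbb, AAAAZ)
  read b, top A: go to s2, push CA → (s2, bb, CAAAAZ)
  ε-move, top C: go to s4, push AA → (s4, bb, AAAAAAZ)
  ε-move, top A: go to s2, push ε → (s2, bb, AAAAAZ)
  read b, top A: go to s2, push CA → (s2, b, CAAAAAZ)
  ε-move, top C: go to s4, push AA → (s4, b, AAAAAAAZ)
  ε-move, top A: go to s2, push ε → (s2, b, AAAAAAZ)
  read b, top A: go to s2, push CA → (s2, ε, CAAAAAAZ)
  ε-move, top C: go to s4, push AA → (s4, ε, AAAAAAAAZ)
  ε-move, top A: go to s2, push ε → (s2, ε, AAAAAAAZ)
All input consumed; M is in state s2.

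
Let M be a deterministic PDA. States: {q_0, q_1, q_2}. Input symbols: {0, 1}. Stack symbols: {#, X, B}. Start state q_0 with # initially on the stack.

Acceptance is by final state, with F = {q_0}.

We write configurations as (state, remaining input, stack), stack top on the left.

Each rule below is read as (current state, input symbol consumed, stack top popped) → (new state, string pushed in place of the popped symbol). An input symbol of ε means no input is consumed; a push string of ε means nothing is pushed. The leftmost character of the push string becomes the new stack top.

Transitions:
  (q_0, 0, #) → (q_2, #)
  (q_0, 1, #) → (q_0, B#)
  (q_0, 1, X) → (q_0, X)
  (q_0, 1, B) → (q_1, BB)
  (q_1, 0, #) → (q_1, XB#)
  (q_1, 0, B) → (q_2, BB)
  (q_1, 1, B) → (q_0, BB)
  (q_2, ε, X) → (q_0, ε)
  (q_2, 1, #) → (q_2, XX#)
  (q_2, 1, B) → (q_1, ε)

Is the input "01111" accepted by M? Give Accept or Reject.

Accept

(q_0, 01111, #) ⊢ (q_2, 1111, #) ⊢ (q_2, 111, XX#) ⊢ (q_0, 111, X#) ⊢ (q_0, 11, X#) ⊢ (q_0, 1, X#) ⊢ (q_0, ε, X#)
All input consumed; state q_0 ∈ F.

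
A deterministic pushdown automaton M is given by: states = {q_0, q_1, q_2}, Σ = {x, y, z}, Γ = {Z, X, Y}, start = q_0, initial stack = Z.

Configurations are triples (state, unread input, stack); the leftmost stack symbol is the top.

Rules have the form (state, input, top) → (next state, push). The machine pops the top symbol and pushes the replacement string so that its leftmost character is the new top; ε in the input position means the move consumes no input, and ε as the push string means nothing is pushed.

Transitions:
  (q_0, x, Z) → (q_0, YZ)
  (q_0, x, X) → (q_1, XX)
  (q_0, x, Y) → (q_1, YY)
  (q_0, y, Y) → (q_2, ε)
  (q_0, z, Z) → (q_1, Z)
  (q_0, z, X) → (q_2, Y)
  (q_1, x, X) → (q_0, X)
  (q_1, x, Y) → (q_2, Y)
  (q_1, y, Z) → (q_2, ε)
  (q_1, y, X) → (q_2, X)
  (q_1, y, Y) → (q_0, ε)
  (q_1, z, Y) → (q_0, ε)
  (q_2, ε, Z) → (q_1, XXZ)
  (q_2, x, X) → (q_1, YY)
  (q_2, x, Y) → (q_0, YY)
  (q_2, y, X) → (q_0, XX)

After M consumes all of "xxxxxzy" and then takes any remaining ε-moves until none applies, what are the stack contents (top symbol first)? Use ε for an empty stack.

(q_0, xxxxxzy, Z)
  read x, top Z: go to q_0, push YZ → (q_0, xxxxzy, YZ)
  read x, top Y: go to q_1, push YY → (q_1, xxxzy, YYZ)
  read x, top Y: go to q_2, push Y → (q_2, xxzy, YYZ)
  read x, top Y: go to q_0, push YY → (q_0, xzy, YYYZ)
  read x, top Y: go to q_1, push YY → (q_1, zy, YYYYZ)
  read z, top Y: go to q_0, push ε → (q_0, y, YYYZ)
  read y, top Y: go to q_2, push ε → (q_2, ε, YYZ)
All input consumed in state q_2 with stack YYZ.

YYZ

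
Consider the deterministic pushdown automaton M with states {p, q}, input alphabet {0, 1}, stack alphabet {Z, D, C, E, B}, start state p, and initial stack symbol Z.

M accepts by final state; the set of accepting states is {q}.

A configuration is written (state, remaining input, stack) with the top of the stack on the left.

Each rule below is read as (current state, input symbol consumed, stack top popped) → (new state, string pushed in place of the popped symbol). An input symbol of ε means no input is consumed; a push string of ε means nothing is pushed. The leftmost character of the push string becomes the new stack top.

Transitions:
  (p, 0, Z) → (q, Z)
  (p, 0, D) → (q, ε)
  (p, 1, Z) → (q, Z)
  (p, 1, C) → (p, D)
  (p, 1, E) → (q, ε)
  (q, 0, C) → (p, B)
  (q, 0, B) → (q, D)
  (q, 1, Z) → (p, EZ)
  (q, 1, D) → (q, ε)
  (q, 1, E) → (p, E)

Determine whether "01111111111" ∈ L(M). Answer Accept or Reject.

(p, 01111111111, Z) ⊢ (q, 1111111111, Z) ⊢ (p, 111111111, EZ) ⊢ (q, 11111111, Z) ⊢ (p, 1111111, EZ) ⊢ (q, 111111, Z) ⊢ (p, 11111, EZ) ⊢ (q, 1111, Z) ⊢ (p, 111, EZ) ⊢ (q, 11, Z) ⊢ (p, 1, EZ) ⊢ (q, ε, Z)
All input consumed; state q ∈ F.

Accept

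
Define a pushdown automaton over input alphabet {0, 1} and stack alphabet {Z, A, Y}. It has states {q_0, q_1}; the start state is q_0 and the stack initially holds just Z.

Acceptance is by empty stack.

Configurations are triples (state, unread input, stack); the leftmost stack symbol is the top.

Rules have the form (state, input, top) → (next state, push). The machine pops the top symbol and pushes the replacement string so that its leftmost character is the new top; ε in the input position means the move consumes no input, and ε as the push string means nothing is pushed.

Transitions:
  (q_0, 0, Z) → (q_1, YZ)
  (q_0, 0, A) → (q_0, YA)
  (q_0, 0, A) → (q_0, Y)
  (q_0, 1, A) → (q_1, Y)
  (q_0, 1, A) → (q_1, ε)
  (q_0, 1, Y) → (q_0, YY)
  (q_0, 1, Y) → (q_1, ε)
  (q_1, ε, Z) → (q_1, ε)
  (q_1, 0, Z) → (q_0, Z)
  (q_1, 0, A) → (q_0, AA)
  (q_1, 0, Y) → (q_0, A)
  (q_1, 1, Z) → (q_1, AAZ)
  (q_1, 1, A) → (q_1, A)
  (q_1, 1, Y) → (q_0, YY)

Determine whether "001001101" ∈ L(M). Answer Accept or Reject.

Accept

One accepting computation: (q_0, 001001101, Z) ⊢ (q_1, 01001101, YZ) ⊢ (q_0, 1001101, AZ) ⊢ (q_1, 001101, YZ) ⊢ (q_0, 01101, AZ) ⊢ (q_0, 1101, YZ) ⊢ (q_0, 101, YYZ) ⊢ (q_1, 01, YZ) ⊢ (q_0, 1, AZ) ⊢ (q_1, ε, Z) ⊢ (q_1, ε, ε)
All input consumed and the stack is empty.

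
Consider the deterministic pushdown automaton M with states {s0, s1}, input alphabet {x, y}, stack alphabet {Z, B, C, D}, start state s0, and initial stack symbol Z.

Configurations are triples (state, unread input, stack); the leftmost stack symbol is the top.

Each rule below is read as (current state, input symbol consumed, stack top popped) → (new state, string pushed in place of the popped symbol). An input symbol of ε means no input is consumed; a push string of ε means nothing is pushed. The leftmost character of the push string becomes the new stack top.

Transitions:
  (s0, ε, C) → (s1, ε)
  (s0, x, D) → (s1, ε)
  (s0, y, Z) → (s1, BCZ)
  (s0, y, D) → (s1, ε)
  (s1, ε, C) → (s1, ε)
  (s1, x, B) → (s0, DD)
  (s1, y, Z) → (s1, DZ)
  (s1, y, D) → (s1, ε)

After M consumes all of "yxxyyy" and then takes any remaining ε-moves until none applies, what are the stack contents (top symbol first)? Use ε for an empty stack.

Z

(s0, yxxyyy, Z)
  read y, top Z: go to s1, push BCZ → (s1, xxyyy, BCZ)
  read x, top B: go to s0, push DD → (s0, xyyy, DDCZ)
  read x, top D: go to s1, push ε → (s1, yyy, DCZ)
  read y, top D: go to s1, push ε → (s1, yy, CZ)
  ε-move, top C: go to s1, push ε → (s1, yy, Z)
  read y, top Z: go to s1, push DZ → (s1, y, DZ)
  read y, top D: go to s1, push ε → (s1, ε, Z)
All input consumed in state s1 with stack Z.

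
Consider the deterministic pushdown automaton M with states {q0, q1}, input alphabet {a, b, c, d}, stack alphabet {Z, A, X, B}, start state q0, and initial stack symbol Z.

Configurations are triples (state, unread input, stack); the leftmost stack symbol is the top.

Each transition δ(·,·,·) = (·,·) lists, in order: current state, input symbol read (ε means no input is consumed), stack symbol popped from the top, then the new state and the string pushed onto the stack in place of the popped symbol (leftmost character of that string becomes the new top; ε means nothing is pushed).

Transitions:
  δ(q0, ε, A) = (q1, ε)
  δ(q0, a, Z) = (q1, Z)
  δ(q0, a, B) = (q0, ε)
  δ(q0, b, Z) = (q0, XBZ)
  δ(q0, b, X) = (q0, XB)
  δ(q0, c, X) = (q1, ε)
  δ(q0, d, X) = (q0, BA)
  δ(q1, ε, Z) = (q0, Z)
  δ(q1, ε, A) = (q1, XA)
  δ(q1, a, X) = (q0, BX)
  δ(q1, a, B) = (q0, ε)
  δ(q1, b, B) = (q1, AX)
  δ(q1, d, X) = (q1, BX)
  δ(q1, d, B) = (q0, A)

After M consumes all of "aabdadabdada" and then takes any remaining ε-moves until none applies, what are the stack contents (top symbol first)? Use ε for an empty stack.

Z

(q0, aabdadabdada, Z)
  read a, top Z: go to q1, push Z → (q1, abdadabdada, Z)
  ε-move, top Z: go to q0, push Z → (q0, abdadabdada, Z)
  read a, top Z: go to q1, push Z → (q1, bdadabdada, Z)
  ε-move, top Z: go to q0, push Z → (q0, bdadabdada, Z)
  read b, top Z: go to q0, push XBZ → (q0, dadabdada, XBZ)
  read d, top X: go to q0, push BA → (q0, adabdada, BABZ)
  read a, top B: go to q0, push ε → (q0, dabdada, ABZ)
  ε-move, top A: go to q1, push ε → (q1, dabdada, BZ)
  read d, top B: go to q0, push A → (q0, abdada, AZ)
  ε-move, top A: go to q1, push ε → (q1, abdada, Z)
  ε-move, top Z: go to q0, push Z → (q0, abdada, Z)
  read a, top Z: go to q1, push Z → (q1, bdada, Z)
  ε-move, top Z: go to q0, push Z → (q0, bdada, Z)
  read b, top Z: go to q0, push XBZ → (q0, dada, XBZ)
  read d, top X: go to q0, push BA → (q0, ada, BABZ)
  read a, top B: go to q0, push ε → (q0, da, ABZ)
  ε-move, top A: go to q1, push ε → (q1, da, BZ)
  read d, top B: go to q0, push A → (q0, a, AZ)
  ε-move, top A: go to q1, push ε → (q1, a, Z)
  ε-move, top Z: go to q0, push Z → (q0, a, Z)
  read a, top Z: go to q1, push Z → (q1, ε, Z)
  ε-move, top Z: go to q0, push Z → (q0, ε, Z)
All input consumed in state q0 with stack Z.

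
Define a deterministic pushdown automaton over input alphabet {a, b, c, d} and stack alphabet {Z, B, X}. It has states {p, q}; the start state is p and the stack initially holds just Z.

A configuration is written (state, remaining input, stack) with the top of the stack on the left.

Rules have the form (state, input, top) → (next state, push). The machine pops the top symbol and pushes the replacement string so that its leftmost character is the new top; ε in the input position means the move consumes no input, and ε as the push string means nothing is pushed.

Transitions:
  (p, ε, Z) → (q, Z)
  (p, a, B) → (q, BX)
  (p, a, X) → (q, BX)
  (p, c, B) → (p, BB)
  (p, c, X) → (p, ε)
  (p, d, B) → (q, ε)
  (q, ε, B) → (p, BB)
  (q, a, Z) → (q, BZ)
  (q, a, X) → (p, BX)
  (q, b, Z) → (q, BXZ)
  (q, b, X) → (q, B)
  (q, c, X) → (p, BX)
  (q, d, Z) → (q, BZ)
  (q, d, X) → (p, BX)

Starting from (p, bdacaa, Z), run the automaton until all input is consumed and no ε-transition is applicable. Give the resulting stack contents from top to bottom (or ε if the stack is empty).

BBXBXBBXBXZ

(p, bdacaa, Z) ⊢ (q, bdacaa, Z) ⊢ (q, dacaa, BXZ) ⊢ (p, dacaa, BBXZ) ⊢ (q, acaa, BXZ) ⊢ (p, acaa, BBXZ) ⊢ (q, caa, BXBXZ) ⊢ (p, caa, BBXBXZ) ⊢ (p, aa, BBBXBXZ) ⊢ (q, a, BXBBXBXZ) ⊢ (p, a, BBXBBXBXZ) ⊢ (q, ε, BXBXBBXBXZ) ⊢ (p, ε, BBXBXBBXBXZ)
All input consumed in state p with stack BBXBXBBXBXZ.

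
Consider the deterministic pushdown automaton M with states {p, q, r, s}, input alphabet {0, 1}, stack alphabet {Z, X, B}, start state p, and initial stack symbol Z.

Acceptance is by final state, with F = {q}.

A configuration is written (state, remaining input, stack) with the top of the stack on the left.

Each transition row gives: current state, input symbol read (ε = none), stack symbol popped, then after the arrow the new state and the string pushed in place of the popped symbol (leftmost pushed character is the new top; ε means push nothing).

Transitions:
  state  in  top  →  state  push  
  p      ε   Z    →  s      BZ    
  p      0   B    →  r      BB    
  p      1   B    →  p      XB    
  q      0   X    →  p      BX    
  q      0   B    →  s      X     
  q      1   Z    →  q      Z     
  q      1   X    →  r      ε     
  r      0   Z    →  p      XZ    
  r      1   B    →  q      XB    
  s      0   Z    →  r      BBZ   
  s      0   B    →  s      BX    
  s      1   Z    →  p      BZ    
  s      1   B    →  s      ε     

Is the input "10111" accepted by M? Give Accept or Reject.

(p, 10111, Z) ⊢ (s, 10111, BZ) ⊢ (s, 0111, Z) ⊢ (r, 111, BBZ) ⊢ (q, 11, XBBZ) ⊢ (r, 1, BBZ) ⊢ (q, ε, XBBZ)
All input consumed; state q ∈ F.

Accept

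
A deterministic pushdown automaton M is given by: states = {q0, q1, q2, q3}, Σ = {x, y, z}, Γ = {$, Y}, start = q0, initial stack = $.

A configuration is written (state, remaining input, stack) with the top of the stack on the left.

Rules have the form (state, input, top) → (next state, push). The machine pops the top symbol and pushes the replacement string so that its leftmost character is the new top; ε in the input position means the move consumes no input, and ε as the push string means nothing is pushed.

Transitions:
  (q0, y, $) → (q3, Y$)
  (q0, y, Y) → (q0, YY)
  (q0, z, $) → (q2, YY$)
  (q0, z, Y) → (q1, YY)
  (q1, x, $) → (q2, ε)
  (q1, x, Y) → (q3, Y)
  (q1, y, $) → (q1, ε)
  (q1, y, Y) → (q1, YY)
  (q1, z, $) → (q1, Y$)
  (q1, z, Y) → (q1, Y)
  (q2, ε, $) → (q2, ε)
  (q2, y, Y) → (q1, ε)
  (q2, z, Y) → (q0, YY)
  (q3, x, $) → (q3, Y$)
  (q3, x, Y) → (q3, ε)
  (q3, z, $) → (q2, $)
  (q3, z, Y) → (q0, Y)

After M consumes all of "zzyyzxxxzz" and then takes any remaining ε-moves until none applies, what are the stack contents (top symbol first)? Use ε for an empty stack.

(q0, zzyyzxxxzz, $)
  read z, top $: go to q2, push YY$ → (q2, zyyzxxxzz, YY$)
  read z, top Y: go to q0, push YY → (q0, yyzxxxzz, YYY$)
  read y, top Y: go to q0, push YY → (q0, yzxxxzz, YYYY$)
  read y, top Y: go to q0, push YY → (q0, zxxxzz, YYYYY$)
  read z, top Y: go to q1, push YY → (q1, xxxzz, YYYYYY$)
  read x, top Y: go to q3, push Y → (q3, xxzz, YYYYYY$)
  read x, top Y: go to q3, push ε → (q3, xzz, YYYYY$)
  read x, top Y: go to q3, push ε → (q3, zz, YYYY$)
  read z, top Y: go to q0, push Y → (q0, z, YYYY$)
  read z, top Y: go to q1, push YY → (q1, ε, YYYYY$)
All input consumed in state q1 with stack YYYYY$.

YYYYY$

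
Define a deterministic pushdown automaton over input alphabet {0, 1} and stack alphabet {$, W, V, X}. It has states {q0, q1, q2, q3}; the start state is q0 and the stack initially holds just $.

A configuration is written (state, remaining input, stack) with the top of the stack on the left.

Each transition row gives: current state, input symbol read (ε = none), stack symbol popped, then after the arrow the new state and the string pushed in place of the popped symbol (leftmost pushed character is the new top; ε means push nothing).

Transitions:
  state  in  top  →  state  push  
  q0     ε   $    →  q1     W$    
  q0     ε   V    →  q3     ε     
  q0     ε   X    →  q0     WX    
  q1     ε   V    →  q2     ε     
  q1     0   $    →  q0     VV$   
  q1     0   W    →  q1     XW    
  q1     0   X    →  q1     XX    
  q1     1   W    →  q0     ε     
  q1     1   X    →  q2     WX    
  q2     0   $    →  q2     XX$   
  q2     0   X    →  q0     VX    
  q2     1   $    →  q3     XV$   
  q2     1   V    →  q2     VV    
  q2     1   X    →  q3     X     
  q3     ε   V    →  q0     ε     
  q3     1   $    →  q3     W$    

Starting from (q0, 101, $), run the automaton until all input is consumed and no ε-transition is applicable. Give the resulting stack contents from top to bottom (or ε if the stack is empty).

(q0, 101, $) ⊢ (q1, 101, W$) ⊢ (q0, 01, $) ⊢ (q1, 01, W$) ⊢ (q1, 1, XW$) ⊢ (q2, ε, WXW$)
All input consumed in state q2 with stack WXW$.

WXW$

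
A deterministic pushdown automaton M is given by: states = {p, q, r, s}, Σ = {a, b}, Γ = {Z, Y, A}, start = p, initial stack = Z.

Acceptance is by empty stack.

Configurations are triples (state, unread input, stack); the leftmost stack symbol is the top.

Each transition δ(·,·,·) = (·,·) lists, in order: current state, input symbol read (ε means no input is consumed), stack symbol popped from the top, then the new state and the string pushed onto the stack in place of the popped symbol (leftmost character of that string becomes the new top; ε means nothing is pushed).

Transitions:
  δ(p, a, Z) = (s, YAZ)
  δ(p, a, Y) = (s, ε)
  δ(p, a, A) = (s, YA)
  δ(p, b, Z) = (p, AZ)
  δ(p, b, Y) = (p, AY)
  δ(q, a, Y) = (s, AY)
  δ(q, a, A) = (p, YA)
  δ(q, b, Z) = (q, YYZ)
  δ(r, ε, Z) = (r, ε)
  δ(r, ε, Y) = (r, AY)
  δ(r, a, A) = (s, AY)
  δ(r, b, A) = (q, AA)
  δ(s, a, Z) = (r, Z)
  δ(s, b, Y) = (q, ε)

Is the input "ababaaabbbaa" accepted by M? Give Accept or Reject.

Reject

(p, ababaaabbbaa, Z) ⊢ (s, babaaabbbaa, YAZ) ⊢ (q, abaaabbbaa, AZ) ⊢ (p, baaabbbaa, YAZ) ⊢ (p, aaabbbaa, AYAZ) ⊢ (s, aabbbaa, YAYAZ)
No transition applies at (s, aabbbaa, YAYAZ); input not fully consumed.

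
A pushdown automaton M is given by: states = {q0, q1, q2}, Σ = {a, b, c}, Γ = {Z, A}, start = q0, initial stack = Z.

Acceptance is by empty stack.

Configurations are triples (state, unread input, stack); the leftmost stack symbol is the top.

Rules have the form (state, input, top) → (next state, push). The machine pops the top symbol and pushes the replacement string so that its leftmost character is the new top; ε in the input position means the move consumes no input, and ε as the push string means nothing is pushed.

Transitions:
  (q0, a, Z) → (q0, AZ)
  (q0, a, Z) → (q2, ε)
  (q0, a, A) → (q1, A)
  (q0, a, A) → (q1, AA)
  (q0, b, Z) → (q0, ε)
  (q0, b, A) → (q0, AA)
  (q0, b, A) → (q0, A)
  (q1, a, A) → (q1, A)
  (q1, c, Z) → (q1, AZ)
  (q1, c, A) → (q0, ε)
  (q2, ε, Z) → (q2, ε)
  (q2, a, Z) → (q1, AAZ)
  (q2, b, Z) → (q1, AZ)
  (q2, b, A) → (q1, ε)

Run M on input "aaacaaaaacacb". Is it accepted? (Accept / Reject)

Accept

One accepting computation: (q0, aaacaaaaacacb, Z) ⊢ (q0, aacaaaaacacb, AZ) ⊢ (q1, acaaaaacacb, AZ) ⊢ (q1, caaaaacacb, AZ) ⊢ (q0, aaaaacacb, Z) ⊢ (q0, aaaacacb, AZ) ⊢ (q1, aaacacb, AAZ) ⊢ (q1, aacacb, AAZ) ⊢ (q1, acacb, AAZ) ⊢ (q1, cacb, AAZ) ⊢ (q0, acb, AZ) ⊢ (q1, cb, AZ) ⊢ (q0, b, Z) ⊢ (q0, ε, ε)
All input consumed and the stack is empty.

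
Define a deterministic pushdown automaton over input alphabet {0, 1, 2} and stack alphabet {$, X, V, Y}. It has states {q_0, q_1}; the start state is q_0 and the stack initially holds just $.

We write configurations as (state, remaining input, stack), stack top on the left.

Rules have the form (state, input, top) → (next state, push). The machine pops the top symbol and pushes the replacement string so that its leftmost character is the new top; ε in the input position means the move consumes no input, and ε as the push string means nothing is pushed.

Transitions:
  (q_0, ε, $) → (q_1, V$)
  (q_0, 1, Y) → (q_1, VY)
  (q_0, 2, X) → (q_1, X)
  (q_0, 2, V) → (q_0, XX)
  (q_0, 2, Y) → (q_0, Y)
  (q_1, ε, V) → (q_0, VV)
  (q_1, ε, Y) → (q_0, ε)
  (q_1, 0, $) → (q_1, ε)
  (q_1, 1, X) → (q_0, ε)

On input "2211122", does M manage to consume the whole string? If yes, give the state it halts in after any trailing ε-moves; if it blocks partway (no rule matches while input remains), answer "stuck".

(q_0, 2211122, $)
  ε-move, top $: go to q_1, push V$ → (q_1, 2211122, V$)
  ε-move, top V: go to q_0, push VV → (q_0, 2211122, VV$)
  read 2, top V: go to q_0, push XX → (q_0, 211122, XXV$)
  read 2, top X: go to q_1, push X → (q_1, 11122, XXV$)
  read 1, top X: go to q_0, push ε → (q_0, 1122, XV$)
No transition for (q_0, 1, top X); M blocks with input 1122 remaining.

stuck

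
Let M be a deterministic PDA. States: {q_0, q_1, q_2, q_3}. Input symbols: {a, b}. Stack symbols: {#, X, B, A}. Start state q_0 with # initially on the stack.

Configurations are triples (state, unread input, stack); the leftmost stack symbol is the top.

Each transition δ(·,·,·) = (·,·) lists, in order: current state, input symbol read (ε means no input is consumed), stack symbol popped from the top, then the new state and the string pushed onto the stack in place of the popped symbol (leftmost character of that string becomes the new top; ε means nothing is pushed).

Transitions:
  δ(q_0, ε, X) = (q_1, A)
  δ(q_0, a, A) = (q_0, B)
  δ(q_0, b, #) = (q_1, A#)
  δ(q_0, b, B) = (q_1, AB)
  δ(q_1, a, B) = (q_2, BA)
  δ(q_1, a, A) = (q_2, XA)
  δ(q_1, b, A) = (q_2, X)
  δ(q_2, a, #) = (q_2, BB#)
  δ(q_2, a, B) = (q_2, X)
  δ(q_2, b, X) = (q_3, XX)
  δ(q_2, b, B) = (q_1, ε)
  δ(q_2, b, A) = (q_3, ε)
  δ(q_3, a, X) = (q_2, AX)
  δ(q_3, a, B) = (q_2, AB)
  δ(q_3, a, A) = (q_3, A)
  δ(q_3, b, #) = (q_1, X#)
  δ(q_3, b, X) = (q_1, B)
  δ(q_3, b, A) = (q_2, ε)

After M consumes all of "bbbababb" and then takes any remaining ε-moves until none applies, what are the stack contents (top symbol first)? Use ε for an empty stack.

(q_0, bbbababb, #)
  read b, top #: go to q_1, push A# → (q_1, bbababb, A#)
  read b, top A: go to q_2, push X → (q_2, bababb, X#)
  read b, top X: go to q_3, push XX → (q_3, ababb, XX#)
  read a, top X: go to q_2, push AX → (q_2, babb, AXX#)
  read b, top A: go to q_3, push ε → (q_3, abb, XX#)
  read a, top X: go to q_2, push AX → (q_2, bb, AXX#)
  read b, top A: go to q_3, push ε → (q_3, b, XX#)
  read b, top X: go to q_1, push B → (q_1, ε, BX#)
All input consumed in state q_1 with stack BX#.

BX#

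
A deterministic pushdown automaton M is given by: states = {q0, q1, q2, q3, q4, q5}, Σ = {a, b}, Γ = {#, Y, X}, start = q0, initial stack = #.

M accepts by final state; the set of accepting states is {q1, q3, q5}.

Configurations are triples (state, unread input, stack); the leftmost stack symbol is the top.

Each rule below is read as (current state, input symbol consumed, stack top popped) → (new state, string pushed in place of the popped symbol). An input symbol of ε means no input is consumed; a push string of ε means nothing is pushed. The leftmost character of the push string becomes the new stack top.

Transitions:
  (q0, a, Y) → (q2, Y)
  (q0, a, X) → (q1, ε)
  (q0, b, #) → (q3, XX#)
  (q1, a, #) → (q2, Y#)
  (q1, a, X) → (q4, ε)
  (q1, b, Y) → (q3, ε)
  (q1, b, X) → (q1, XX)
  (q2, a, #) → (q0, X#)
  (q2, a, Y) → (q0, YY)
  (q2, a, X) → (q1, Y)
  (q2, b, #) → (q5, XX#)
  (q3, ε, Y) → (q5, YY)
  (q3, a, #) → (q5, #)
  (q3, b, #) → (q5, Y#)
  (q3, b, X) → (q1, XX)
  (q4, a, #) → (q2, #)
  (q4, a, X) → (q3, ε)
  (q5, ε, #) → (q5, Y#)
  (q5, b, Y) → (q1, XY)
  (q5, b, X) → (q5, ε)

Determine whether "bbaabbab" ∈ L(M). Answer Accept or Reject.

Reject

(q0, bbaabbab, #)
  read b, top #: go to q3, push XX# → (q3, baabbab, XX#)
  read b, top X: go to q1, push XX → (q1, aabbab, XXX#)
  read a, top X: go to q4, push ε → (q4, abbab, XX#)
  read a, top X: go to q3, push ε → (q3, bbab, X#)
  read b, top X: go to q1, push XX → (q1, bab, XX#)
  read b, top X: go to q1, push XX → (q1, ab, XXX#)
  read a, top X: go to q4, push ε → (q4, b, XX#)
No transition applies at (q4, b, XX#); input not fully consumed.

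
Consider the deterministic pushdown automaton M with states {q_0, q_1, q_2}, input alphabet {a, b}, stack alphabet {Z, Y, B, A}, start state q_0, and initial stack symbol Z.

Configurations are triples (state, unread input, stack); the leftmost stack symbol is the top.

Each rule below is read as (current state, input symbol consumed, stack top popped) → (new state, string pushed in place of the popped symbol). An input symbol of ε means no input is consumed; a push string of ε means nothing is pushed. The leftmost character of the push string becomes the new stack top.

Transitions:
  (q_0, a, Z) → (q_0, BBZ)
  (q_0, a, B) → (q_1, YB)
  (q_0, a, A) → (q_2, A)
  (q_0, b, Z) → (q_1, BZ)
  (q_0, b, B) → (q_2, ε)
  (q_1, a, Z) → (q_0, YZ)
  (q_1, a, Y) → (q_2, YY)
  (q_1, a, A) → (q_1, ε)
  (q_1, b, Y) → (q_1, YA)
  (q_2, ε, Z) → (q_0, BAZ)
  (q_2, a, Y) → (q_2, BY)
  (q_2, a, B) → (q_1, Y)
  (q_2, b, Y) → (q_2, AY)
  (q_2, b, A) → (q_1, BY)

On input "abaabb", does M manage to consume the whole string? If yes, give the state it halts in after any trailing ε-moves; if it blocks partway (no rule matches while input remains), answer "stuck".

(q_0, abaabb, Z)
  read a, top Z: go to q_0, push BBZ → (q_0, baabb, BBZ)
  read b, top B: go to q_2, push ε → (q_2, aabb, BZ)
  read a, top B: go to q_1, push Y → (q_1, abb, YZ)
  read a, top Y: go to q_2, push YY → (q_2, bb, YYZ)
  read b, top Y: go to q_2, push AY → (q_2, b, AYYZ)
  read b, top A: go to q_1, push BY → (q_1, ε, BYYYZ)
All input consumed; M is in state q_1.

q_1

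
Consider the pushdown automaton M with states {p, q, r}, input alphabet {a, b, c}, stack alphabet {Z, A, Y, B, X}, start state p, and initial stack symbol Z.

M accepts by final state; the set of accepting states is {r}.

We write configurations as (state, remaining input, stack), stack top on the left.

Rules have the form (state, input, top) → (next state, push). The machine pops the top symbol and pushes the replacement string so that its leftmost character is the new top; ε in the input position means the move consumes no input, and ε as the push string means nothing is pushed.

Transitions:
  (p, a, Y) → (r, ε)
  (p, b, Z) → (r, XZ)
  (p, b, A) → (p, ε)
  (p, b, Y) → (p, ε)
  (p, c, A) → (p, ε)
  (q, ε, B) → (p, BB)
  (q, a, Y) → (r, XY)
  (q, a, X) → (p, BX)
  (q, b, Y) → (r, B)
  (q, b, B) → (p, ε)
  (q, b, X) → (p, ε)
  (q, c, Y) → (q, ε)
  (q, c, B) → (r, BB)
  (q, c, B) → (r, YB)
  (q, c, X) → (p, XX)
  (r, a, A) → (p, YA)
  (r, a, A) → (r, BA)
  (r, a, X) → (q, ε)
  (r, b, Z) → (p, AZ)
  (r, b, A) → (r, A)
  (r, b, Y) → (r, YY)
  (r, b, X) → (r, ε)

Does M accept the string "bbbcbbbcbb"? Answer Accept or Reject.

One accepting computation: (p, bbbcbbbcbb, Z) ⊢ (r, bbcbbbcbb, XZ) ⊢ (r, bcbbbcbb, Z) ⊢ (p, cbbbcbb, AZ) ⊢ (p, bbbcbb, Z) ⊢ (r, bbcbb, XZ) ⊢ (r, bcbb, Z) ⊢ (p, cbb, AZ) ⊢ (p, bb, Z) ⊢ (r, b, XZ) ⊢ (r, ε, Z)
All input consumed and state r ∈ F.

Accept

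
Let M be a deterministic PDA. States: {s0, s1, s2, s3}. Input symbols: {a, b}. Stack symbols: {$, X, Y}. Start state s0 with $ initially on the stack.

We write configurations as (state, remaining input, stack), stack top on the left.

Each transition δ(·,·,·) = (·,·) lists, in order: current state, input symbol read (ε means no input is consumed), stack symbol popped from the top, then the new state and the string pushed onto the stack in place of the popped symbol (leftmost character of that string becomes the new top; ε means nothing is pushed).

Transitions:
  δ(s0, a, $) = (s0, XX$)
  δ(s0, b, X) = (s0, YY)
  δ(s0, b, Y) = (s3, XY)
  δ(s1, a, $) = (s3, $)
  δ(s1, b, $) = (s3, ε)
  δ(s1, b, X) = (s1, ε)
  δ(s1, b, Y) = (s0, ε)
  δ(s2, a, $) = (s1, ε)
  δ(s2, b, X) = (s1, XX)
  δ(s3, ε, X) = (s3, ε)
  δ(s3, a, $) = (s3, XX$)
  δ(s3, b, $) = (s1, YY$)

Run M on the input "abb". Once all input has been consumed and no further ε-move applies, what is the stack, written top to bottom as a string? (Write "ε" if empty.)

(s0, abb, $)
  read a, top $: go to s0, push XX$ → (s0, bb, XX$)
  read b, top X: go to s0, push YY → (s0, b, YYX$)
  read b, top Y: go to s3, push XY → (s3, ε, XYYX$)
  ε-move, top X: go to s3, push ε → (s3, ε, YYX$)
All input consumed in state s3 with stack YYX$.

YYX$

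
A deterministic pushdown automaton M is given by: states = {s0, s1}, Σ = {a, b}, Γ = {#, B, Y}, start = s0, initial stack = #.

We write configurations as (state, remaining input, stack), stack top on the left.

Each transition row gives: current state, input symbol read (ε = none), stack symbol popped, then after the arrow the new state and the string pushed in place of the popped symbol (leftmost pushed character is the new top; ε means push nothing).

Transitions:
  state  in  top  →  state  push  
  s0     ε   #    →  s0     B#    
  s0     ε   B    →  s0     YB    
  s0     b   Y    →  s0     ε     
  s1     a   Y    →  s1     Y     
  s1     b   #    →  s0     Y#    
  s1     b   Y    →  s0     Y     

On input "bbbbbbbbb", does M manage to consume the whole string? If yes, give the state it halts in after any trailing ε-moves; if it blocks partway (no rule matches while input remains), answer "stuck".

s0

(s0, bbbbbbbbb, #)
  ε-move, top #: go to s0, push B# → (s0, bbbbbbbbb, B#)
  ε-move, top B: go to s0, push YB → (s0, bbbbbbbbb, YB#)
  read b, top Y: go to s0, push ε → (s0, bbbbbbbb, B#)
  ε-move, top B: go to s0, push YB → (s0, bbbbbbbb, YB#)
  read b, top Y: go to s0, push ε → (s0, bbbbbbb, B#)
  ε-move, top B: go to s0, push YB → (s0, bbbbbbb, YB#)
  read b, top Y: go to s0, push ε → (s0, bbbbbb, B#)
  ε-move, top B: go to s0, push YB → (s0, bbbbbb, YB#)
  read b, top Y: go to s0, push ε → (s0, bbbbb, B#)
  ε-move, top B: go to s0, push YB → (s0, bbbbb, YB#)
  read b, top Y: go to s0, push ε → (s0, bbbb, B#)
  ε-move, top B: go to s0, push YB → (s0, bbbb, YB#)
  read b, top Y: go to s0, push ε → (s0, bbb, B#)
  ε-move, top B: go to s0, push YB → (s0, bbb, YB#)
  read b, top Y: go to s0, push ε → (s0, bb, B#)
  ε-move, top B: go to s0, push YB → (s0, bb, YB#)
  read b, top Y: go to s0, push ε → (s0, b, B#)
  ε-move, top B: go to s0, push YB → (s0, b, YB#)
  read b, top Y: go to s0, push ε → (s0, ε, B#)
  ε-move, top B: go to s0, push YB → (s0, ε, YB#)
All input consumed; M is in state s0.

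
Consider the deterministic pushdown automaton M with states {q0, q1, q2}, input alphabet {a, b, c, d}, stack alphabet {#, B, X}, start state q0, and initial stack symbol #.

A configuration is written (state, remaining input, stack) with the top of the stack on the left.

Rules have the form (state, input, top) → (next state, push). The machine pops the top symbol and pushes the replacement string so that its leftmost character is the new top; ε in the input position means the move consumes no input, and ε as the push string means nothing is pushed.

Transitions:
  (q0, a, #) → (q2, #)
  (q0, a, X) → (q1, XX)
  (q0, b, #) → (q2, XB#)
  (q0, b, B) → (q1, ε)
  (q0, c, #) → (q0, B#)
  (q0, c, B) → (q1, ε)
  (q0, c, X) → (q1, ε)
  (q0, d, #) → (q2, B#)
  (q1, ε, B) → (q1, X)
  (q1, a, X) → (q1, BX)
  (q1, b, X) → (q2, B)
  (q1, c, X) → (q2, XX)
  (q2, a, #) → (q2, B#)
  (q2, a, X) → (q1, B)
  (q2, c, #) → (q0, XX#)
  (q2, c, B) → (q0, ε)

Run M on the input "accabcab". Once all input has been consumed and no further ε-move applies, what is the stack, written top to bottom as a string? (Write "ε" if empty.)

BX#

(q0, accabcab, #)
  read a, top #: go to q2, push # → (q2, ccabcab, #)
  read c, top #: go to q0, push XX# → (q0, cabcab, XX#)
  read c, top X: go to q1, push ε → (q1, abcab, X#)
  read a, top X: go to q1, push BX → (q1, bcab, BX#)
  ε-move, top B: go to q1, push X → (q1, bcab, XX#)
  read b, top X: go to q2, push B → (q2, cab, BX#)
  read c, top B: go to q0, push ε → (q0, ab, X#)
  read a, top X: go to q1, push XX → (q1, b, XX#)
  read b, top X: go to q2, push B → (q2, ε, BX#)
All input consumed in state q2 with stack BX#.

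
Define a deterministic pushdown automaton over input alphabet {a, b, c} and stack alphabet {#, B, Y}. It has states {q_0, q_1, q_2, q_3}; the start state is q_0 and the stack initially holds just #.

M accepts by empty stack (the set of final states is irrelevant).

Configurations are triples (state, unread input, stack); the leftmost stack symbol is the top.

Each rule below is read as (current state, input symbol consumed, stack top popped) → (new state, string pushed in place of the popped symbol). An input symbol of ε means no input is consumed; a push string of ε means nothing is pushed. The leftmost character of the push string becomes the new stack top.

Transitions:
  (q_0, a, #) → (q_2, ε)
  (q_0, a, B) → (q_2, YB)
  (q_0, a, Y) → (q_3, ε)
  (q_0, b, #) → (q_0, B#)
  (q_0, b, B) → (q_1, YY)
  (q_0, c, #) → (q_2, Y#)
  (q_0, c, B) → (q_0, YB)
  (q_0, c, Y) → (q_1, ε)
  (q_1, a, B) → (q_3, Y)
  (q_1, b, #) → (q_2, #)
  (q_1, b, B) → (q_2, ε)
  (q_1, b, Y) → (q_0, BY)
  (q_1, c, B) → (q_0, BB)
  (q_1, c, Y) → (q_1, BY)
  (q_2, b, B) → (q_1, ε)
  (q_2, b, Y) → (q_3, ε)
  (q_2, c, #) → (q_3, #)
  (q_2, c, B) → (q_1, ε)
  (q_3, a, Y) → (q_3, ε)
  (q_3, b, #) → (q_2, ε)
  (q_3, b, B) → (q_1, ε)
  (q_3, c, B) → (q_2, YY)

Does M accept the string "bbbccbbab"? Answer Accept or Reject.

(q_0, bbbccbbab, #)
  read b, top #: go to q_0, push B# → (q_0, bbccbbab, B#)
  read b, top B: go to q_1, push YY → (q_1, bccbbab, YY#)
  read b, top Y: go to q_0, push BY → (q_0, ccbbab, BYY#)
  read c, top B: go to q_0, push YB → (q_0, cbbab, YBYY#)
  read c, top Y: go to q_1, push ε → (q_1, bbab, BYY#)
  read b, top B: go to q_2, push ε → (q_2, bab, YY#)
  read b, top Y: go to q_3, push ε → (q_3, ab, Y#)
  read a, top Y: go to q_3, push ε → (q_3, b, #)
  read b, top #: go to q_2, push ε → (q_2, ε, ε)
All input consumed and the stack is empty.

Accept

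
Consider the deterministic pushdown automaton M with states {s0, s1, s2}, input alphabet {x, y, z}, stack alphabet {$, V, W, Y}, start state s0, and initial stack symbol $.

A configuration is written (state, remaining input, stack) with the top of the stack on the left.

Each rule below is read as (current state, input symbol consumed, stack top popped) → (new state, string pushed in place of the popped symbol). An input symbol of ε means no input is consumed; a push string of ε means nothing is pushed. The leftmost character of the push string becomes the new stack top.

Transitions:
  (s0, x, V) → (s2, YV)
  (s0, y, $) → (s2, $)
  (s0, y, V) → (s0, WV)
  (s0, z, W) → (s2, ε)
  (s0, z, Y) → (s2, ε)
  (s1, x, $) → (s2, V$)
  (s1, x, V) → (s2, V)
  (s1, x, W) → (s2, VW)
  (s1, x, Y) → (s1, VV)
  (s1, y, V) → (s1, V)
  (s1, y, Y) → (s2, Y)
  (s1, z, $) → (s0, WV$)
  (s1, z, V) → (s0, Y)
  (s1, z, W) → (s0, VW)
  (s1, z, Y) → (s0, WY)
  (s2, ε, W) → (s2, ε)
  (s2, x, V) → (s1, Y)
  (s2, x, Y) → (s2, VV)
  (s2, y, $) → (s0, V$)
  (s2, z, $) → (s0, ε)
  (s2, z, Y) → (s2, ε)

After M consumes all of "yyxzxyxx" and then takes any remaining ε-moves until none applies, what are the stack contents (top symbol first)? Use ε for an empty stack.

YV$

(s0, yyxzxyxx, $) ⊢ (s2, yxzxyxx, $) ⊢ (s0, xzxyxx, V$) ⊢ (s2, zxyxx, YV$) ⊢ (s2, xyxx, V$) ⊢ (s1, yxx, Y$) ⊢ (s2, xx, Y$) ⊢ (s2, x, VV$) ⊢ (s1, ε, YV$)
All input consumed in state s1 with stack YV$.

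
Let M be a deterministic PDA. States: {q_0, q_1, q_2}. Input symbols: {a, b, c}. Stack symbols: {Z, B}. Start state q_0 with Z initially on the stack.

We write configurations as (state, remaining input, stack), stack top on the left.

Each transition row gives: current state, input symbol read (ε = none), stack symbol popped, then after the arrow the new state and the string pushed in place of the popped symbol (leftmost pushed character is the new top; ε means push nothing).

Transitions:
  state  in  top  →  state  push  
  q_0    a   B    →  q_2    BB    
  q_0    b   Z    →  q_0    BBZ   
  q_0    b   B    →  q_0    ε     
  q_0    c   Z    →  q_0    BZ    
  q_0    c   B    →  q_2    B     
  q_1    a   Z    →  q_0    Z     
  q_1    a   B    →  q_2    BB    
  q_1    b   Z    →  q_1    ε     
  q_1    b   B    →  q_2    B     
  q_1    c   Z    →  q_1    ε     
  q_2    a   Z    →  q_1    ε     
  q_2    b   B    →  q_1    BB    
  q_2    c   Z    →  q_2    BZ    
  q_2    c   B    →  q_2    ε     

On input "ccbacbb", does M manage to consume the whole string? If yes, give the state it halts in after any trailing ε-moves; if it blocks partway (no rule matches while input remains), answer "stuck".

q_2

(q_0, ccbacbb, Z) ⊢ (q_0, cbacbb, BZ) ⊢ (q_2, bacbb, BZ) ⊢ (q_1, acbb, BBZ) ⊢ (q_2, cbb, BBBZ) ⊢ (q_2, bb, BBZ) ⊢ (q_1, b, BBBZ) ⊢ (q_2, ε, BBBZ)
All input consumed; M is in state q_2.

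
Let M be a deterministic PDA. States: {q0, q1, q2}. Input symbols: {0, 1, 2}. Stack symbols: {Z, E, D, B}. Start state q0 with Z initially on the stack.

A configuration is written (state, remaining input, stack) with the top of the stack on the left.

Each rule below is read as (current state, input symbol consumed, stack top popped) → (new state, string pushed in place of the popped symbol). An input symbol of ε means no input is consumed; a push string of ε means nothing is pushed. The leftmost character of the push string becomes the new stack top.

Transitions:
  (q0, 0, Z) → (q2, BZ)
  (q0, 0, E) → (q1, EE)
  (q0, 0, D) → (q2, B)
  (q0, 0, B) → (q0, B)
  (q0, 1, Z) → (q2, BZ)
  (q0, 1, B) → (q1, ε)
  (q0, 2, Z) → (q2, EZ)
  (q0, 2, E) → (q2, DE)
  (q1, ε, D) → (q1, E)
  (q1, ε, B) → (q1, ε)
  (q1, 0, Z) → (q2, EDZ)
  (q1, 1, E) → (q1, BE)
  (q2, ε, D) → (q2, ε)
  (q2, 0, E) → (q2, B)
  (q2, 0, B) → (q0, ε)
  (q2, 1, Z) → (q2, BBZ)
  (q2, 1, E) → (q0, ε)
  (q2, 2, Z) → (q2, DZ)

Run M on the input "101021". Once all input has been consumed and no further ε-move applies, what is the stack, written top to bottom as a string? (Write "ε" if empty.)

Z

(q0, 101021, Z)
  read 1, top Z: go to q2, push BZ → (q2, 01021, BZ)
  read 0, top B: go to q0, push ε → (q0, 1021, Z)
  read 1, top Z: go to q2, push BZ → (q2, 021, BZ)
  read 0, top B: go to q0, push ε → (q0, 21, Z)
  read 2, top Z: go to q2, push EZ → (q2, 1, EZ)
  read 1, top E: go to q0, push ε → (q0, ε, Z)
All input consumed in state q0 with stack Z.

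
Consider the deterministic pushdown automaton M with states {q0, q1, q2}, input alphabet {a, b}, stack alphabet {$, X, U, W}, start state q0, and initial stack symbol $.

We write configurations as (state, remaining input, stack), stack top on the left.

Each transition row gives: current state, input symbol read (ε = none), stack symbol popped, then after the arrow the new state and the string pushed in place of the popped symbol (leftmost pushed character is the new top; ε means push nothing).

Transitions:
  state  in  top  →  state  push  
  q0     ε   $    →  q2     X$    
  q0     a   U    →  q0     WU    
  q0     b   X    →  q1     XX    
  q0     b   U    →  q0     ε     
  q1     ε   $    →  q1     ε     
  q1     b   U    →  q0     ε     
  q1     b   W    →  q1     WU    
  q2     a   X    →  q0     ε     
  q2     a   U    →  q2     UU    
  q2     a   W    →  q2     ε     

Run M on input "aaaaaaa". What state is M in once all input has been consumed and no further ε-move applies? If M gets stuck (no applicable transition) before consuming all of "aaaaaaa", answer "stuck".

q2

(q0, aaaaaaa, $)
  ε-move, top $: go to q2, push X$ → (q2, aaaaaaa, X$)
  read a, top X: go to q0, push ε → (q0, aaaaaa, $)
  ε-move, top $: go to q2, push X$ → (q2, aaaaaa, X$)
  read a, top X: go to q0, push ε → (q0, aaaaa, $)
  ε-move, top $: go to q2, push X$ → (q2, aaaaa, X$)
  read a, top X: go to q0, push ε → (q0, aaaa, $)
  ε-move, top $: go to q2, push X$ → (q2, aaaa, X$)
  read a, top X: go to q0, push ε → (q0, aaa, $)
  ε-move, top $: go to q2, push X$ → (q2, aaa, X$)
  read a, top X: go to q0, push ε → (q0, aa, $)
  ε-move, top $: go to q2, push X$ → (q2, aa, X$)
  read a, top X: go to q0, push ε → (q0, a, $)
  ε-move, top $: go to q2, push X$ → (q2, a, X$)
  read a, top X: go to q0, push ε → (q0, ε, $)
  ε-move, top $: go to q2, push X$ → (q2, ε, X$)
All input consumed; M is in state q2.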